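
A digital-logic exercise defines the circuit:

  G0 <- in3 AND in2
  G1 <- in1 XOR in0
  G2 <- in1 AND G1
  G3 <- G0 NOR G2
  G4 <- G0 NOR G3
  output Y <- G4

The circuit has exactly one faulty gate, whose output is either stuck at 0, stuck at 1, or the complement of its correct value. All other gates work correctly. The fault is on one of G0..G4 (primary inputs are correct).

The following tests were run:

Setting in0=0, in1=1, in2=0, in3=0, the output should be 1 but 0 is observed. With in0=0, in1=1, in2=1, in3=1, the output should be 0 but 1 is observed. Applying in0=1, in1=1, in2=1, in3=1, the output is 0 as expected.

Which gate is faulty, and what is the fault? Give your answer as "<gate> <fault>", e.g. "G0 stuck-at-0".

Fault-free values for test 1 (in0=0, in1=1, in2=0, in3=0): G0=0, G1=1, G2=1, G3=0, G4=1, giving Y=1. Observed 0.
Test 1: faults giving observed 0 are {G0 stuck-at-1, G0 inverted output, G1 stuck-at-0, G1 inverted output, G2 stuck-at-0, G2 inverted output, G3 stuck-at-1, G3 inverted output, G4 stuck-at-0, G4 inverted output}.
Test 2 (in0=0, in1=1, in2=1, in3=1): fault-free G0=1, G1=1, G2=1, G3=0, G4=0 → 0; observed 1. Eliminates G0 stuck-at-1, G1 stuck-at-0, G1 inverted output, G2 stuck-at-0, G2 inverted output, G3 stuck-at-1, G3 inverted output, G4 stuck-at-0.
Test 3 (in0=1, in1=1, in2=1, in3=1): fault-free G0=1, G1=0, G2=0, G3=0, G4=0 → 0; observed 0. Eliminates G4 inverted output.
Only G0 inverted output is consistent with every test.

G0 inverted output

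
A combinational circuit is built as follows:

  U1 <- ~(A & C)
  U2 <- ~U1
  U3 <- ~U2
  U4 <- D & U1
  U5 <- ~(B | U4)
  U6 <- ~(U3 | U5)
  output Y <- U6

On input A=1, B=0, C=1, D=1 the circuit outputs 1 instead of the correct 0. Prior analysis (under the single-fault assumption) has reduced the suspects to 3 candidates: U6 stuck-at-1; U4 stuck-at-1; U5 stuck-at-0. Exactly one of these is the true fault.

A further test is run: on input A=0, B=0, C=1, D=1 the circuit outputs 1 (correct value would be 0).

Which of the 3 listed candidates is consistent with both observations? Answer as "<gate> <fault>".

Evaluate each candidate on input A=0, B=0, C=1, D=1:
  U6 stuck-at-1: U1=1, U2=0, U3=1, U4=1, U5=0, U6=1 [stuck-at-1] → 1 — matches
  U4 stuck-at-1: U1=1, U2=0, U3=1, U4=1 [stuck-at-1], U5=0, U6=0 → 0 — eliminated
  U5 stuck-at-0: U1=1, U2=0, U3=1, U4=1, U5=0 [stuck-at-0], U6=0 → 0 — eliminated
Only U6 stuck-at-1 reproduces the observed 1.

U6 stuck-at-1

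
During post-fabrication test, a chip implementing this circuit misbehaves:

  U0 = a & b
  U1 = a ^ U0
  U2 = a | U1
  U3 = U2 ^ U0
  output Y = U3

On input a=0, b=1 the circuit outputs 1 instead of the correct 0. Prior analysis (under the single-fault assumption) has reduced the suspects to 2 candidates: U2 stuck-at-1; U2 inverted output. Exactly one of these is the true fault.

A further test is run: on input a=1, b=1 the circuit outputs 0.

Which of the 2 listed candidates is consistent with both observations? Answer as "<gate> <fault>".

U2 stuck-at-1

Evaluate each candidate on input a=1, b=1:
  U2 stuck-at-1: U0=1, U1=0, U2=1 [stuck-at-1], U3=0 → 0 — matches
  U2 inverted output: U0=1, U1=0, U2=0 [inverted output], U3=1 → 1 — eliminated
Only U2 stuck-at-1 reproduces the observed 0.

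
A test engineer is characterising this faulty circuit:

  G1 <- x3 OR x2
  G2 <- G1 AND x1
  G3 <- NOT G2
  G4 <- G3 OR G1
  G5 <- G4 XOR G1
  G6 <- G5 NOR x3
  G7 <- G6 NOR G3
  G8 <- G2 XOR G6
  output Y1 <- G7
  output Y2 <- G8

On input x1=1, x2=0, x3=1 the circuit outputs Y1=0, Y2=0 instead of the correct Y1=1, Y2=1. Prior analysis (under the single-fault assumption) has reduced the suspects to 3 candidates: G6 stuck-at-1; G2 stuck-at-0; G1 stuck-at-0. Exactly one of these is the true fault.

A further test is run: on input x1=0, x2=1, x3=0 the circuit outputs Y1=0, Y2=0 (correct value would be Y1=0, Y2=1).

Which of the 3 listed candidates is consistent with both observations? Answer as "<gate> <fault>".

Evaluate each candidate on input x1=0, x2=1, x3=0:
  G6 stuck-at-1: G1=1, G2=0, G3=1, G4=1, G5=0, G6=1 [stuck-at-1], G7=0, G8=1 → Y1=0, Y2=1 — eliminated
  G2 stuck-at-0: G1=1, G2=0 [stuck-at-0], G3=1, G4=1, G5=0, G6=1, G7=0, G8=1 → Y1=0, Y2=1 — eliminated
  G1 stuck-at-0: G1=0 [stuck-at-0], G2=0, G3=1, G4=1, G5=1, G6=0, G7=0, G8=0 → Y1=0, Y2=0 — matches
Only G1 stuck-at-0 reproduces the observed Y1=0, Y2=0.

G1 stuck-at-0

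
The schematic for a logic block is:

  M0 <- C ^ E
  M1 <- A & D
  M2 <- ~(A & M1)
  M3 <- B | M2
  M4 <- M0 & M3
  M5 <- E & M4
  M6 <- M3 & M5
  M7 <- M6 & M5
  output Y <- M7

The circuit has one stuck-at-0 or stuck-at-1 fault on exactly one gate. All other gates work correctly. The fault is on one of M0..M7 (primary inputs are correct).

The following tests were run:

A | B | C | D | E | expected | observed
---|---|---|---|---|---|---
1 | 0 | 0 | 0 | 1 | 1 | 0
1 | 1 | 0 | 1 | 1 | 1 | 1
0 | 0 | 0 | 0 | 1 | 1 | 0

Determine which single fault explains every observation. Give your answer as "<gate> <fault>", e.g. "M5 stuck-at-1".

Fault-free values for test 1 (A=1, B=0, C=0, D=0, E=1): M0=1, M1=0, M2=1, M3=1, M4=1, M5=1, M6=1, M7=1, giving Y=1. Observed 0.
Test 1: faults giving observed 0 are {M0 stuck-at-0, M1 stuck-at-1, M2 stuck-at-0, M3 stuck-at-0, M4 stuck-at-0, M5 stuck-at-0, M6 stuck-at-0, M7 stuck-at-0}.
Test 2 (A=1, B=1, C=0, D=1, E=1): fault-free M0=1, M1=1, M2=0, M3=1, M4=1, M5=1, M6=1, M7=1 → 1; observed 1. Eliminates M0 stuck-at-0, M3 stuck-at-0, M4 stuck-at-0, M5 stuck-at-0, M6 stuck-at-0, M7 stuck-at-0.
Test 3 (A=0, B=0, C=0, D=0, E=1): fault-free M0=1, M1=0, M2=1, M3=1, M4=1, M5=1, M6=1, M7=1 → 1; observed 0. Eliminates M1 stuck-at-1.
Only M2 stuck-at-0 is consistent with every test.

M2 stuck-at-0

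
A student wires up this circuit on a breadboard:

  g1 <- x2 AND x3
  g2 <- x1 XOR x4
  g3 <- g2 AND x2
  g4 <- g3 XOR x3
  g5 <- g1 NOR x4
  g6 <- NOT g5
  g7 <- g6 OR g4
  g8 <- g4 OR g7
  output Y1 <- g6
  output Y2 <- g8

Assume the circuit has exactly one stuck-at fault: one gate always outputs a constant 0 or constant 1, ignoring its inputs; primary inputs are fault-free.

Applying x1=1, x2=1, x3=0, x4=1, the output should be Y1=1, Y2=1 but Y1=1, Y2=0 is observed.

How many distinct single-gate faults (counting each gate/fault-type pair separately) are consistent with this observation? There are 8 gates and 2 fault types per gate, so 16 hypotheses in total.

2

Fault-free: g1=0, g2=0, g3=0, g4=0, g5=0, g6=1, g7=1, g8=1 → Y1=1, Y2=1. Observed Y1=1, Y2=0.
  g1: none of the 2 fault types match ✗
  g2: none of the 2 fault types match ✗
  g3: none of the 2 fault types match ✗
  g4: none of the 2 fault types match ✗
  g5: none of the 2 fault types match ✗
  g6: none of the 2 fault types match ✗
  g7: stuck-at-0 ✓; others ✗
  g8: stuck-at-0 ✓; others ✗
Consistent faults: {g7 stuck-at-0, g8 stuck-at-0} — 2 in all.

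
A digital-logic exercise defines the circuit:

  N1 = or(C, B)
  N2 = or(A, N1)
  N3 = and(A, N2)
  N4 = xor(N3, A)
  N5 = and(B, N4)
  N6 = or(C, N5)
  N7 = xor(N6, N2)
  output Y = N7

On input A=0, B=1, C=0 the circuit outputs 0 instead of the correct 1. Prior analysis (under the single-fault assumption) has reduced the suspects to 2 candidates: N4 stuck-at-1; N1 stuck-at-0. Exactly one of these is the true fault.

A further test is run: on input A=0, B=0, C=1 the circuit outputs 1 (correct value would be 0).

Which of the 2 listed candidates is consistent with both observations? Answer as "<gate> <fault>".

Evaluate each candidate on input A=0, B=0, C=1:
  N4 stuck-at-1: N1=1, N2=1, N3=0, N4=1 [stuck-at-1], N5=0, N6=1, N7=0 → 0 — eliminated
  N1 stuck-at-0: N1=0 [stuck-at-0], N2=0, N3=0, N4=0, N5=0, N6=1, N7=1 → 1 — matches
Only N1 stuck-at-0 reproduces the observed 1.

N1 stuck-at-0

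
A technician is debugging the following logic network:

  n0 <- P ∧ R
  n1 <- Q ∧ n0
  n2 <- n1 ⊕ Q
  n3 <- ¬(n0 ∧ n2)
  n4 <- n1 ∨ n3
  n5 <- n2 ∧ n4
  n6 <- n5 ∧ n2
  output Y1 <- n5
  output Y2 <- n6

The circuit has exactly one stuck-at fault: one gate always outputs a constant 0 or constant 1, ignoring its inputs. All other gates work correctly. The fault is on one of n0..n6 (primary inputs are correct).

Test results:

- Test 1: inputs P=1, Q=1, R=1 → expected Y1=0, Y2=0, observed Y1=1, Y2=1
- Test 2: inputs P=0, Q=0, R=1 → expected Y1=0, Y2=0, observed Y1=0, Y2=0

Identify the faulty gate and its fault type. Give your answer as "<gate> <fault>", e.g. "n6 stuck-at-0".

n0 stuck-at-0

Fault-free values for test 1 (P=1, Q=1, R=1): n0=1, n1=1, n2=0, n3=1, n4=1, n5=0, n6=0, giving Y1=0, Y2=0. Observed Y1=1, Y2=1.
Test 1: faults giving observed Y1=1, Y2=1 are {n0 stuck-at-0, n2 stuck-at-1}.
Test 2 (P=0, Q=0, R=1): fault-free n0=0, n1=0, n2=0, n3=1, n4=1, n5=0, n6=0 → Y1=0, Y2=0; observed Y1=0, Y2=0. Eliminates n2 stuck-at-1.
Only n0 stuck-at-0 is consistent with every test.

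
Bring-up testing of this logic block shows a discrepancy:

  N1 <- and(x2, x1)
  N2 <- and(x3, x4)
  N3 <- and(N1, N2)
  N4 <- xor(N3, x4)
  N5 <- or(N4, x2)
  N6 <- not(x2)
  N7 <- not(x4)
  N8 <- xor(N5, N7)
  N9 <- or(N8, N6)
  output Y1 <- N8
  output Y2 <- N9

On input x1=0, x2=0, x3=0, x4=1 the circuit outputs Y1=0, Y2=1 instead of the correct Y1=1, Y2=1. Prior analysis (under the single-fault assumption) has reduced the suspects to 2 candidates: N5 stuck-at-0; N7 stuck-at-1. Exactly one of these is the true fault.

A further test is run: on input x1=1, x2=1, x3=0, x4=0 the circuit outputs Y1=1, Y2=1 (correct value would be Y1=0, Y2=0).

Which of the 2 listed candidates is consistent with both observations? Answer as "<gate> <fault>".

N5 stuck-at-0

Evaluate each candidate on input x1=1, x2=1, x3=0, x4=0:
  N5 stuck-at-0: N1=1, N2=0, N3=0, N4=0, N5=0 [stuck-at-0], N6=0, N7=1, N8=1, N9=1 → Y1=1, Y2=1 — matches
  N7 stuck-at-1: N1=1, N2=0, N3=0, N4=0, N5=1, N6=0, N7=1 [stuck-at-1], N8=0, N9=0 → Y1=0, Y2=0 — eliminated
Only N5 stuck-at-0 reproduces the observed Y1=1, Y2=1.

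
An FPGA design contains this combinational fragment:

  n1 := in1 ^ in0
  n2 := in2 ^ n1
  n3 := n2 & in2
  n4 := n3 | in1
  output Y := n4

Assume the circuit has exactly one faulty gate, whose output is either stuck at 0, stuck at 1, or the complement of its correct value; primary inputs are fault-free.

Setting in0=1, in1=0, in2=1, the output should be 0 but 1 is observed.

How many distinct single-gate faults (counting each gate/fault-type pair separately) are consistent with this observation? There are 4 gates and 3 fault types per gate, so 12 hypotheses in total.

Fault-free: n1=1, n2=0, n3=0, n4=0 → 0. Observed 1.
  n1 stuck-at-0: output 1 ✓
  n1 stuck-at-1: output 0 ✗
  n1 inverted output: output 1 ✓
  n2 stuck-at-0: output 0 ✗
  n2 stuck-at-1: output 1 ✓
  n2 inverted output: output 1 ✓
  n3 stuck-at-0: output 0 ✗
  n3 stuck-at-1: output 1 ✓
  n3 inverted output: output 1 ✓
  n4 stuck-at-0: output 0 ✗
  n4 stuck-at-1: output 1 ✓
  n4 inverted output: output 1 ✓
Consistent faults: {n1 stuck-at-0, n1 inverted output, n2 stuck-at-1, n2 inverted output, n3 stuck-at-1, n3 inverted output, n4 stuck-at-1, n4 inverted output} — 8 in all.

8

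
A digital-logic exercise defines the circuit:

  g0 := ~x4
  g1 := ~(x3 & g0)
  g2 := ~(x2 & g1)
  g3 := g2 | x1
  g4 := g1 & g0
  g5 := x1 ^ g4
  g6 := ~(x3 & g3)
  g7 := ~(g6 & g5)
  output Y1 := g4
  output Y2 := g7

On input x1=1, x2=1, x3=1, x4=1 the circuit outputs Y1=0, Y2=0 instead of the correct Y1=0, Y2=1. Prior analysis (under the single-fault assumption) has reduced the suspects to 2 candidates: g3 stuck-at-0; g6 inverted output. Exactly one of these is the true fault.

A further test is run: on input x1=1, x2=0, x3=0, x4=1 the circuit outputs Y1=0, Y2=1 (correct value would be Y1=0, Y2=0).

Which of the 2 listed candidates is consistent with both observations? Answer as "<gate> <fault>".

g6 inverted output

Evaluate each candidate on input x1=1, x2=0, x3=0, x4=1:
  g3 stuck-at-0: g0=0, g1=1, g2=1, g3=0 [stuck-at-0], g4=0, g5=1, g6=1, g7=0 → Y1=0, Y2=0 — eliminated
  g6 inverted output: g0=0, g1=1, g2=1, g3=1, g4=0, g5=1, g6=0 [inverted output], g7=1 → Y1=0, Y2=1 — matches
Only g6 inverted output reproduces the observed Y1=0, Y2=1.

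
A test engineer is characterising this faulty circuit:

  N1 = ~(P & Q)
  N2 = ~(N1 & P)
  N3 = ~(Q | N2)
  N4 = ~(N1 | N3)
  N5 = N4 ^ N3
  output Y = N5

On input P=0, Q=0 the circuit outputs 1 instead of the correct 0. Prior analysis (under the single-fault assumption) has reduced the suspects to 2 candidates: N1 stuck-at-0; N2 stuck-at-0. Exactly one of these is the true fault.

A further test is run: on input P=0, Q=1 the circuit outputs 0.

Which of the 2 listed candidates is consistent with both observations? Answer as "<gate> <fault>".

Evaluate each candidate on input P=0, Q=1:
  N1 stuck-at-0: N1=0 [stuck-at-0], N2=1, N3=0, N4=1, N5=1 → 1 — eliminated
  N2 stuck-at-0: N1=1, N2=0 [stuck-at-0], N3=0, N4=0, N5=0 → 0 — matches
Only N2 stuck-at-0 reproduces the observed 0.

N2 stuck-at-0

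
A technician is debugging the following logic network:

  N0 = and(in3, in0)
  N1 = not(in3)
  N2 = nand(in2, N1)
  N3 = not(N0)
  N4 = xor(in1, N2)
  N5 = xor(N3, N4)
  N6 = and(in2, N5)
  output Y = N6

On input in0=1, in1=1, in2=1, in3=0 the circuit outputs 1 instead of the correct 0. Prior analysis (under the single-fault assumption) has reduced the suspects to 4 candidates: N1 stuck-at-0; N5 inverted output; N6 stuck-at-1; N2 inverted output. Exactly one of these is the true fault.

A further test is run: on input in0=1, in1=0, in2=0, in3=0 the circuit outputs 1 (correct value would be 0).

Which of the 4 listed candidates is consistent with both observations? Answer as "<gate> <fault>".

Evaluate each candidate on input in0=1, in1=0, in2=0, in3=0:
  N1 stuck-at-0: N0=0, N1=0 [stuck-at-0], N2=1, N3=1, N4=1, N5=0, N6=0 → 0 — eliminated
  N5 inverted output: N0=0, N1=1, N2=1, N3=1, N4=1, N5=1 [inverted output], N6=0 → 0 — eliminated
  N6 stuck-at-1: N0=0, N1=1, N2=1, N3=1, N4=1, N5=0, N6=1 [stuck-at-1] → 1 — matches
  N2 inverted output: N0=0, N1=1, N2=0 [inverted output], N3=1, N4=0, N5=1, N6=0 → 0 — eliminated
Only N6 stuck-at-1 reproduces the observed 1.

N6 stuck-at-1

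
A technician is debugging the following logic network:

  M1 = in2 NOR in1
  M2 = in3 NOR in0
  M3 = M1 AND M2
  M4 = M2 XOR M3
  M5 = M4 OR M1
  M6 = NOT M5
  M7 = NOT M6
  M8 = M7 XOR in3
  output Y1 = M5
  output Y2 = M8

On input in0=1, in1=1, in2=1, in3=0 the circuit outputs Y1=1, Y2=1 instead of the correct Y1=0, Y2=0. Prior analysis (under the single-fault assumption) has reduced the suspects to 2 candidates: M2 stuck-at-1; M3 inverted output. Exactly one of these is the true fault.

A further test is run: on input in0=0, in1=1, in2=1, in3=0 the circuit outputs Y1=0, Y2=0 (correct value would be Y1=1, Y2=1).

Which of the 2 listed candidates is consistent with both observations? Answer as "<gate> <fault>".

Evaluate each candidate on input in0=0, in1=1, in2=1, in3=0:
  M2 stuck-at-1: M1=0, M2=1 [stuck-at-1], M3=0, M4=1, M5=1, M6=0, M7=1, M8=1 → Y1=1, Y2=1 — eliminated
  M3 inverted output: M1=0, M2=1, M3=1 [inverted output], M4=0, M5=0, M6=1, M7=0, M8=0 → Y1=0, Y2=0 — matches
Only M3 inverted output reproduces the observed Y1=0, Y2=0.

M3 inverted output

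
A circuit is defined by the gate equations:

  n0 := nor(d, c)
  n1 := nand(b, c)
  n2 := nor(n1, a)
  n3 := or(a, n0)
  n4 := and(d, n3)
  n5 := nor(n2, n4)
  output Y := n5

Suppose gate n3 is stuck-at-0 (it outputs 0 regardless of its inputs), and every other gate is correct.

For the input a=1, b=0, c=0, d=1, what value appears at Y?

1

Propagate with n3 forced: n0=0, n1=1, n2=0, n3=0 [stuck-at-0], n4=0, n5=1.
So Y = 1. (Without the fault it would be 0.)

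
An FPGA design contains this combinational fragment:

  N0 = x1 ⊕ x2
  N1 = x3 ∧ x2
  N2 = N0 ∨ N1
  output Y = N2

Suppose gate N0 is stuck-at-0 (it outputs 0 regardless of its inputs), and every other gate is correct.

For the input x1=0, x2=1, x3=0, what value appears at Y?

Propagate with N0 forced: N0=0 [stuck-at-0], N1=0, N2=0.
So Y = 0. (Without the fault it would be 1.)

0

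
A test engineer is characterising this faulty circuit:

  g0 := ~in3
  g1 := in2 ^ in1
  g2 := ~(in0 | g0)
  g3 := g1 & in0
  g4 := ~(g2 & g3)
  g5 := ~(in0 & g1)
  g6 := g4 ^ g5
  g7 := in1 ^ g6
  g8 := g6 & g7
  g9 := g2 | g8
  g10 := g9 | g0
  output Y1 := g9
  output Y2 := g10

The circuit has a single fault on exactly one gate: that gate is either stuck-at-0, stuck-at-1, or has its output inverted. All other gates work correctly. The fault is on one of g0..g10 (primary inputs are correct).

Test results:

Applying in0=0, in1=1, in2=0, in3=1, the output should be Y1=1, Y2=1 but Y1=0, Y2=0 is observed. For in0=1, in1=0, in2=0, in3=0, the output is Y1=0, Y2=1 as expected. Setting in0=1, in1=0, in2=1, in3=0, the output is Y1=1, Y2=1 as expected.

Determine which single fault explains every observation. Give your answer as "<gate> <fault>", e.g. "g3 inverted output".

Fault-free values for test 1 (in0=0, in1=1, in2=0, in3=1): g0=0, g1=1, g2=1, g3=0, g4=1, g5=1, g6=0, g7=1, g8=0, g9=1, g10=1, giving Y1=1, Y2=1. Observed Y1=0, Y2=0.
Test 1: faults giving observed Y1=0, Y2=0 are {g2 stuck-at-0, g2 inverted output, g9 stuck-at-0, g9 inverted output}.
Test 2 (in0=1, in1=0, in2=0, in3=0): fault-free g0=1, g1=0, g2=0, g3=0, g4=1, g5=1, g6=0, g7=0, g8=0, g9=0, g10=1 → Y1=0, Y2=1; observed Y1=0, Y2=1. Eliminates g2 inverted output, g9 inverted output.
Test 3 (in0=1, in1=0, in2=1, in3=0): fault-free g0=1, g1=1, g2=0, g3=1, g4=1, g5=0, g6=1, g7=1, g8=1, g9=1, g10=1 → Y1=1, Y2=1; observed Y1=1, Y2=1. Eliminates g9 stuck-at-0.
Only g2 stuck-at-0 is consistent with every test.

g2 stuck-at-0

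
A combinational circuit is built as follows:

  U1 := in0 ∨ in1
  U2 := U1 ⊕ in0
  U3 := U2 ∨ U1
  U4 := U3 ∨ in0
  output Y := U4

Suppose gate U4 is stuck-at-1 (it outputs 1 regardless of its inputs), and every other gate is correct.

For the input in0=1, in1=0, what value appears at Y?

Propagate with U4 forced: U1=1, U2=0, U3=1, U4=1 [stuck-at-1].
So Y = 1. (Same as the fault-free value — the fault is masked on this input.)

1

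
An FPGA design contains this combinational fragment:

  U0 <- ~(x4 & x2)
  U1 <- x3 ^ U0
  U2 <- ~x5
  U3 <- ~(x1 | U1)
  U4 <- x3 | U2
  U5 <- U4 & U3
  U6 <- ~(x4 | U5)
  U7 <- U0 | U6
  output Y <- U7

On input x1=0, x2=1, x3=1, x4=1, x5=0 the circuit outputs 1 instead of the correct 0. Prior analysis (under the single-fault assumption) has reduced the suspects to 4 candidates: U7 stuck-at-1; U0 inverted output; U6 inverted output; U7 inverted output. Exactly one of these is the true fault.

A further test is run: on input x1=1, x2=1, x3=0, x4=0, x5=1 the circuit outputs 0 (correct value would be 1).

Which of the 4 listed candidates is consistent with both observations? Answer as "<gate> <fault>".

Evaluate each candidate on input x1=1, x2=1, x3=0, x4=0, x5=1:
  U7 stuck-at-1: U0=1, U1=1, U2=0, U3=0, U4=0, U5=0, U6=1, U7=1 [stuck-at-1] → 1 — eliminated
  U0 inverted output: U0=0 [inverted output], U1=0, U2=0, U3=0, U4=0, U5=0, U6=1, U7=1 → 1 — eliminated
  U6 inverted output: U0=1, U1=1, U2=0, U3=0, U4=0, U5=0, U6=0 [inverted output], U7=1 → 1 — eliminated
  U7 inverted output: U0=1, U1=1, U2=0, U3=0, U4=0, U5=0, U6=1, U7=0 [inverted output] → 0 — matches
Only U7 inverted output reproduces the observed 0.

U7 inverted output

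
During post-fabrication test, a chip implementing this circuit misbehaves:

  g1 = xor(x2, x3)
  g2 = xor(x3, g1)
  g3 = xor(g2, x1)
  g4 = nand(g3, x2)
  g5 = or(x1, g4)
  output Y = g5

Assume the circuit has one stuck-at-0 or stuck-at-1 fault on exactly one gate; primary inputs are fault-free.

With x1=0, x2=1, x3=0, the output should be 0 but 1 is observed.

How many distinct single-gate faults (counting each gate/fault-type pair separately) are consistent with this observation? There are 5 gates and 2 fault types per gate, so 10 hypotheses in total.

Fault-free: g1=1, g2=1, g3=1, g4=0, g5=0 → 0. Observed 1.
  g1 stuck-at-0: output 1 ✓
  g1 stuck-at-1: output 0 ✗
  g2 stuck-at-0: output 1 ✓
  g2 stuck-at-1: output 0 ✗
  g3 stuck-at-0: output 1 ✓
  g3 stuck-at-1: output 0 ✗
  g4 stuck-at-0: output 0 ✗
  g4 stuck-at-1: output 1 ✓
  g5 stuck-at-0: output 0 ✗
  g5 stuck-at-1: output 1 ✓
Consistent faults: {g1 stuck-at-0, g2 stuck-at-0, g3 stuck-at-0, g4 stuck-at-1, g5 stuck-at-1} — 5 in all.

5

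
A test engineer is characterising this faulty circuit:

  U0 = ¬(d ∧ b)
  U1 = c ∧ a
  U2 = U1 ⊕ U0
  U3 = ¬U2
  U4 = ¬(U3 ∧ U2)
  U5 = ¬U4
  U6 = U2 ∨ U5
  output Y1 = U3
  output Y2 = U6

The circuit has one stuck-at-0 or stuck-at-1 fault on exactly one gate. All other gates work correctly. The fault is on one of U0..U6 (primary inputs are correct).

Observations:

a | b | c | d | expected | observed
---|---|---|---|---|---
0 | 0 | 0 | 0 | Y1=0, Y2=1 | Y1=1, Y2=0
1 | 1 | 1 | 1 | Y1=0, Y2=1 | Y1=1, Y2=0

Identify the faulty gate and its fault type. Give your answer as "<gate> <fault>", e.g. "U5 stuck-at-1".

Fault-free values for test 1 (a=0, b=0, c=0, d=0): U0=1, U1=0, U2=1, U3=0, U4=1, U5=0, U6=1, giving Y1=0, Y2=1. Observed Y1=1, Y2=0.
Test 1: faults giving observed Y1=1, Y2=0 are {U0 stuck-at-0, U1 stuck-at-1, U2 stuck-at-0}.
Test 2 (a=1, b=1, c=1, d=1): fault-free U0=0, U1=1, U2=1, U3=0, U4=1, U5=0, U6=1 → Y1=0, Y2=1; observed Y1=1, Y2=0. Eliminates U0 stuck-at-0, U1 stuck-at-1.
Only U2 stuck-at-0 is consistent with every test.

U2 stuck-at-0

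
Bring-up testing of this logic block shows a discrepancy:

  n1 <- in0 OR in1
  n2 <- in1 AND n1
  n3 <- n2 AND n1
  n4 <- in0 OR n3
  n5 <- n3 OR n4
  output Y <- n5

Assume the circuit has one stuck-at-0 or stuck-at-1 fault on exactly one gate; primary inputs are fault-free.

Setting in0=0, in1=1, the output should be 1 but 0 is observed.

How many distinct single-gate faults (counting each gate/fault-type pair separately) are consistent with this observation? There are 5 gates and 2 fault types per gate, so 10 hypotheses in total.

4

Fault-free: n1=1, n2=1, n3=1, n4=1, n5=1 → 1. Observed 0.
  n1 stuck-at-0: output 0 ✓
  n1 stuck-at-1: output 1 ✗
  n2 stuck-at-0: output 0 ✓
  n2 stuck-at-1: output 1 ✗
  n3 stuck-at-0: output 0 ✓
  n3 stuck-at-1: output 1 ✗
  n4 stuck-at-0: output 1 ✗
  n4 stuck-at-1: output 1 ✗
  n5 stuck-at-0: output 0 ✓
  n5 stuck-at-1: output 1 ✗
Consistent faults: {n1 stuck-at-0, n2 stuck-at-0, n3 stuck-at-0, n5 stuck-at-0} — 4 in all.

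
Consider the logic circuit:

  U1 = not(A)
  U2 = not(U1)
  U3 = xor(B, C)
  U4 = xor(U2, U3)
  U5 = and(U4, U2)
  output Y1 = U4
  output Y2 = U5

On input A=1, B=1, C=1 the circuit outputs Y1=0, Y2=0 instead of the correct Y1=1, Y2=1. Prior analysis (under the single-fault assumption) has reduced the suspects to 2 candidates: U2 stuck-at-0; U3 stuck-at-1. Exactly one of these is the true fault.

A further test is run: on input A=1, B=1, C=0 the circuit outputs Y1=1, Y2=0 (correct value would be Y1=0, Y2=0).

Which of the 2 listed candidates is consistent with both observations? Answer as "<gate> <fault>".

Evaluate each candidate on input A=1, B=1, C=0:
  U2 stuck-at-0: U1=0, U2=0 [stuck-at-0], U3=1, U4=1, U5=0 → Y1=1, Y2=0 — matches
  U3 stuck-at-1: U1=0, U2=1, U3=1 [stuck-at-1], U4=0, U5=0 → Y1=0, Y2=0 — eliminated
Only U2 stuck-at-0 reproduces the observed Y1=1, Y2=0.

U2 stuck-at-0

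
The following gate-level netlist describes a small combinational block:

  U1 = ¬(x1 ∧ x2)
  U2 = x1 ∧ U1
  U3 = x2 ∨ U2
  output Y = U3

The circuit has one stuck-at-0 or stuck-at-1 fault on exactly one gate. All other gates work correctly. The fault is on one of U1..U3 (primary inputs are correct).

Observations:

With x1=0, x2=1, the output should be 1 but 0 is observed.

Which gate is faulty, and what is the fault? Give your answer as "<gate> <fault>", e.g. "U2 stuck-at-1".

Fault-free values for test 1 (x1=0, x2=1): U1=1, U2=0, U3=1, giving Y=1. Observed 0.
Test 1: faults giving observed 0 are {U3 stuck-at-0}.
Only U3 stuck-at-0 is consistent with every test.

U3 stuck-at-0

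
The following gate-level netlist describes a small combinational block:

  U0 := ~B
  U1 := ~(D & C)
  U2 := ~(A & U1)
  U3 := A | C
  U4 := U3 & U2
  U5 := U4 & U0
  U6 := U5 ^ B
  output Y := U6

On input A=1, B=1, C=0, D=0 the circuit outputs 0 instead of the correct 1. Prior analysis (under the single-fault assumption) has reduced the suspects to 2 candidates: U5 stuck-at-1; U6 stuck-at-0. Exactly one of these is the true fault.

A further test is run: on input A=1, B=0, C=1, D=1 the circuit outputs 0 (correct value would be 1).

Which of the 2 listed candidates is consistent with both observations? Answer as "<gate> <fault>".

U6 stuck-at-0

Evaluate each candidate on input A=1, B=0, C=1, D=1:
  U5 stuck-at-1: U0=1, U1=0, U2=1, U3=1, U4=1, U5=1 [stuck-at-1], U6=1 → 1 — eliminated
  U6 stuck-at-0: U0=1, U1=0, U2=1, U3=1, U4=1, U5=1, U6=0 [stuck-at-0] → 0 — matches
Only U6 stuck-at-0 reproduces the observed 0.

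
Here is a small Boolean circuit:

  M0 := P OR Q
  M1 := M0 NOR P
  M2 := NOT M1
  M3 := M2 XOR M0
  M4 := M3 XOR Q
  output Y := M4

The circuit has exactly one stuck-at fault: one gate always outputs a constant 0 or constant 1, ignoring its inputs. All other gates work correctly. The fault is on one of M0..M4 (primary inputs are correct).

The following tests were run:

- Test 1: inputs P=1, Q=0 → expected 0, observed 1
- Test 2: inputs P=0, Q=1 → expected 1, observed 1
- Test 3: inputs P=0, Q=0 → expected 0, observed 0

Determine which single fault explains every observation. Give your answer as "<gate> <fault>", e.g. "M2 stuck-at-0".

M0 stuck-at-0

Fault-free values for test 1 (P=1, Q=0): M0=1, M1=0, M2=1, M3=0, M4=0, giving Y=0. Observed 1.
Test 1: faults giving observed 1 are {M0 stuck-at-0, M1 stuck-at-1, M2 stuck-at-0, M3 stuck-at-1, M4 stuck-at-1}.
Test 2 (P=0, Q=1): fault-free M0=1, M1=0, M2=1, M3=0, M4=1 → 1; observed 1. Eliminates M1 stuck-at-1, M2 stuck-at-0, M3 stuck-at-1.
Test 3 (P=0, Q=0): fault-free M0=0, M1=1, M2=0, M3=0, M4=0 → 0; observed 0. Eliminates M4 stuck-at-1.
Only M0 stuck-at-0 is consistent with every test.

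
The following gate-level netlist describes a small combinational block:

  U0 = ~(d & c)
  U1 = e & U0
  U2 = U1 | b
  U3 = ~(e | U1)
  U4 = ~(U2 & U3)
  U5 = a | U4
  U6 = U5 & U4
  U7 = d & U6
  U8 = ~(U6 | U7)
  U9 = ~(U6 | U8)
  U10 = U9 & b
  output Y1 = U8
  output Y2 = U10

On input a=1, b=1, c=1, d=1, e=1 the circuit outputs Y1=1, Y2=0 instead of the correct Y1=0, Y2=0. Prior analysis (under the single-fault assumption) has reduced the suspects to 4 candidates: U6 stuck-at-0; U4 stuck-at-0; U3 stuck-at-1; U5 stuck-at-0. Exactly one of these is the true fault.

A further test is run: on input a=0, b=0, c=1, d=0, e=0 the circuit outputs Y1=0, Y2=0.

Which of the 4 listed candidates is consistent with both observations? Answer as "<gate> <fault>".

U3 stuck-at-1

Evaluate each candidate on input a=0, b=0, c=1, d=0, e=0:
  U6 stuck-at-0: U0=1, U1=0, U2=0, U3=1, U4=1, U5=1, U6=0 [stuck-at-0], U7=0, U8=1, U9=0, U10=0 → Y1=1, Y2=0 — eliminated
  U4 stuck-at-0: U0=1, U1=0, U2=0, U3=1, U4=0 [stuck-at-0], U5=0, U6=0, U7=0, U8=1, U9=0, U10=0 → Y1=1, Y2=0 — eliminated
  U3 stuck-at-1: U0=1, U1=0, U2=0, U3=1 [stuck-at-1], U4=1, U5=1, U6=1, U7=0, U8=0, U9=0, U10=0 → Y1=0, Y2=0 — matches
  U5 stuck-at-0: U0=1, U1=0, U2=0, U3=1, U4=1, U5=0 [stuck-at-0], U6=0, U7=0, U8=1, U9=0, U10=0 → Y1=1, Y2=0 — eliminated
Only U3 stuck-at-1 reproduces the observed Y1=0, Y2=0.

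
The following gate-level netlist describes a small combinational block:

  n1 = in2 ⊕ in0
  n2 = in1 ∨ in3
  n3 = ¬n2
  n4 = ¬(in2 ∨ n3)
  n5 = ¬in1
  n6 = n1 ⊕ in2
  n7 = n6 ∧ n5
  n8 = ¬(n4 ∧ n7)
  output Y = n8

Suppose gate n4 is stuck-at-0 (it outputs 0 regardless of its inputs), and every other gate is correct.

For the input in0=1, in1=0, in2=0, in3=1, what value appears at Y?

Propagate with n4 forced: n1=1, n2=1, n3=0, n4=0 [stuck-at-0], n5=1, n6=1, n7=1, n8=1.
So Y = 1. (Without the fault it would be 0.)

1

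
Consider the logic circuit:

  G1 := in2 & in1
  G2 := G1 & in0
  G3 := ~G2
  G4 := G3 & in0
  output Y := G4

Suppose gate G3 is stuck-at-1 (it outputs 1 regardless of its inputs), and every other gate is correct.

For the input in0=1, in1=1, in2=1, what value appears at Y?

1

Propagate with G3 forced: G1=1, G2=1, G3=1 [stuck-at-1], G4=1.
So Y = 1. (Without the fault it would be 0.)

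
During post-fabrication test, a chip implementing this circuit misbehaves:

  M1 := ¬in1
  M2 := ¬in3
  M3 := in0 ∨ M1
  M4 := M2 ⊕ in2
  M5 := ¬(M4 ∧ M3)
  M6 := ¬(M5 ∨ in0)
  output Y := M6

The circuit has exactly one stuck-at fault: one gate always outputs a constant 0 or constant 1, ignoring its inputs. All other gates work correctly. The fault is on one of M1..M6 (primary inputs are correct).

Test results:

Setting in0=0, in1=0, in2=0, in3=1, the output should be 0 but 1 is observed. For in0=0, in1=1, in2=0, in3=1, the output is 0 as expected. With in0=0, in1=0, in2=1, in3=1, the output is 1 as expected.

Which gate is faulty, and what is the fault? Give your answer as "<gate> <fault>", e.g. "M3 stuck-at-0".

M4 stuck-at-1

Fault-free values for test 1 (in0=0, in1=0, in2=0, in3=1): M1=1, M2=0, M3=1, M4=0, M5=1, M6=0, giving Y=0. Observed 1.
Test 1: faults giving observed 1 are {M2 stuck-at-1, M4 stuck-at-1, M5 stuck-at-0, M6 stuck-at-1}.
Test 2 (in0=0, in1=1, in2=0, in3=1): fault-free M1=0, M2=0, M3=0, M4=0, M5=1, M6=0 → 0; observed 0. Eliminates M5 stuck-at-0, M6 stuck-at-1.
Test 3 (in0=0, in1=0, in2=1, in3=1): fault-free M1=1, M2=0, M3=1, M4=1, M5=0, M6=1 → 1; observed 1. Eliminates M2 stuck-at-1.
Only M4 stuck-at-1 is consistent with every test.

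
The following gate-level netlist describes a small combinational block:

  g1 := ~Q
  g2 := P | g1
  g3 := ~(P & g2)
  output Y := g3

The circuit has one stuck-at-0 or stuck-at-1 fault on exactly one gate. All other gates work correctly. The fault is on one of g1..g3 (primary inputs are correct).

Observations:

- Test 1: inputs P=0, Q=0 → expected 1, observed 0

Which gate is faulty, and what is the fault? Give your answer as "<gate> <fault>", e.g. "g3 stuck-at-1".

Fault-free values for test 1 (P=0, Q=0): g1=1, g2=1, g3=1, giving Y=1. Observed 0.
Test 1: faults giving observed 0 are {g3 stuck-at-0}.
Only g3 stuck-at-0 is consistent with every test.

g3 stuck-at-0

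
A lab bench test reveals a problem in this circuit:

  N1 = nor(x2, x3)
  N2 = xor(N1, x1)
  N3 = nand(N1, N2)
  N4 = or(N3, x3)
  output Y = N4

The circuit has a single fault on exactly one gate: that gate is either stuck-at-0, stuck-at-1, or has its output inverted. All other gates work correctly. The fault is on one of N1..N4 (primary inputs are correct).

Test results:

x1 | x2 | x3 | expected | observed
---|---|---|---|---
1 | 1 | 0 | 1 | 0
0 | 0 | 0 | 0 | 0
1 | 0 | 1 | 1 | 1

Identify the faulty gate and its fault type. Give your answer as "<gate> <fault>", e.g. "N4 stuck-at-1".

N3 stuck-at-0

Fault-free values for test 1 (x1=1, x2=1, x3=0): N1=0, N2=1, N3=1, N4=1, giving Y=1. Observed 0.
Test 1: faults giving observed 0 are {N3 stuck-at-0, N3 inverted output, N4 stuck-at-0, N4 inverted output}.
Test 2 (x1=0, x2=0, x3=0): fault-free N1=1, N2=1, N3=0, N4=0 → 0; observed 0. Eliminates N3 inverted output, N4 inverted output.
Test 3 (x1=1, x2=0, x3=1): fault-free N1=0, N2=1, N3=1, N4=1 → 1; observed 1. Eliminates N4 stuck-at-0.
Only N3 stuck-at-0 is consistent with every test.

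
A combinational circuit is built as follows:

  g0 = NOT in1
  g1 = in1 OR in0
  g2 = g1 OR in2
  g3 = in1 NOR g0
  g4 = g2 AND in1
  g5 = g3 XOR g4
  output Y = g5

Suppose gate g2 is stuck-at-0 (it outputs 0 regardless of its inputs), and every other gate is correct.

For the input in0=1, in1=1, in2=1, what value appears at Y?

0

Propagate with g2 forced: g0=0, g1=1, g2=0 [stuck-at-0], g3=0, g4=0, g5=0.
So Y = 0. (Without the fault it would be 1.)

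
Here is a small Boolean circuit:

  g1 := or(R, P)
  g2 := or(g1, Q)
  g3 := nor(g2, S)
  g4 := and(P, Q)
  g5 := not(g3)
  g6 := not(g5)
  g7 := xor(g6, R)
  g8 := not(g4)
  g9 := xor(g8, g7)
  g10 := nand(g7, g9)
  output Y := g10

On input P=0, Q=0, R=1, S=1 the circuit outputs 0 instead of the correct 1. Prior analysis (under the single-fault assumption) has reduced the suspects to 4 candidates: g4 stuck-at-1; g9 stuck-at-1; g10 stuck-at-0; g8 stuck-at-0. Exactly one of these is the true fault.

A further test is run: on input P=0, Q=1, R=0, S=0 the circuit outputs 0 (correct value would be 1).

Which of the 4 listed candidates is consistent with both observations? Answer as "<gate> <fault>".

Evaluate each candidate on input P=0, Q=1, R=0, S=0:
  g4 stuck-at-1: g1=0, g2=1, g3=0, g4=1 [stuck-at-1], g5=1, g6=0, g7=0, g8=0, g9=0, g10=1 → 1 — eliminated
  g9 stuck-at-1: g1=0, g2=1, g3=0, g4=0, g5=1, g6=0, g7=0, g8=1, g9=1 [stuck-at-1], g10=1 → 1 — eliminated
  g10 stuck-at-0: g1=0, g2=1, g3=0, g4=0, g5=1, g6=0, g7=0, g8=1, g9=1, g10=0 [stuck-at-0] → 0 — matches
  g8 stuck-at-0: g1=0, g2=1, g3=0, g4=0, g5=1, g6=0, g7=0, g8=0 [stuck-at-0], g9=0, g10=1 → 1 — eliminated
Only g10 stuck-at-0 reproduces the observed 0.

g10 stuck-at-0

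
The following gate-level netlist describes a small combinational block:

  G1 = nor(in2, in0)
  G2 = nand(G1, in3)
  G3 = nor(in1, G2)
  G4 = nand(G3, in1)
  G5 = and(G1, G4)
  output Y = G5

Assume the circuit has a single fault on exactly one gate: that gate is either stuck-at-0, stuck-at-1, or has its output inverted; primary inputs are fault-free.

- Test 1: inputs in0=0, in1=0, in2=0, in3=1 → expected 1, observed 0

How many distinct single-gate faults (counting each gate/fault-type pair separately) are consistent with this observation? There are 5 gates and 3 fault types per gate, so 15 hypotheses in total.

6

Fault-free: G1=1, G2=0, G3=1, G4=1, G5=1 → 1. Observed 0.
  G1: stuck-at-0, inverted output ✓; others ✗
  G2: none of the 3 fault types match ✗
  G3: none of the 3 fault types match ✗
  G4: stuck-at-0, inverted output ✓; others ✗
  G5: stuck-at-0, inverted output ✓; others ✗
Consistent faults: {G1 stuck-at-0, G1 inverted output, G4 stuck-at-0, G4 inverted output, G5 stuck-at-0, G5 inverted output} — 6 in all.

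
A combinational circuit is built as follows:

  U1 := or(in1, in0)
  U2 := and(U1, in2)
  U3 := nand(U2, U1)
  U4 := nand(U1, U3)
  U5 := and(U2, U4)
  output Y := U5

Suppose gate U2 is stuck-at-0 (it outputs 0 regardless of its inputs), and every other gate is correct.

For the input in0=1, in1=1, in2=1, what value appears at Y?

Propagate with U2 forced: U1=1, U2=0 [stuck-at-0], U3=1, U4=0, U5=0.
So Y = 0. (Without the fault it would be 1.)

0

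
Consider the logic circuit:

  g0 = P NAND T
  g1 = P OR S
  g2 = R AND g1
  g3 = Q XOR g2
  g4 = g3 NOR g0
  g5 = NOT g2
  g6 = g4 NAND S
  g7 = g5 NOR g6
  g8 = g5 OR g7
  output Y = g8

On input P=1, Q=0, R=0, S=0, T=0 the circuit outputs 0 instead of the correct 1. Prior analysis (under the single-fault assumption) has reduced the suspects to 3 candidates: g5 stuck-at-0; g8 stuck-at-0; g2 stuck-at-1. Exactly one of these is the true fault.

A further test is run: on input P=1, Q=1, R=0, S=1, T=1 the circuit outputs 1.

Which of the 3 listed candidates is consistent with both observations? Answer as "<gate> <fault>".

Evaluate each candidate on input P=1, Q=1, R=0, S=1, T=1:
  g5 stuck-at-0: g0=0, g1=1, g2=0, g3=1, g4=0, g5=0 [stuck-at-0], g6=1, g7=0, g8=0 → 0 — eliminated
  g8 stuck-at-0: g0=0, g1=1, g2=0, g3=1, g4=0, g5=1, g6=1, g7=0, g8=0 [stuck-at-0] → 0 — eliminated
  g2 stuck-at-1: g0=0, g1=1, g2=1 [stuck-at-1], g3=0, g4=1, g5=0, g6=0, g7=1, g8=1 → 1 — matches
Only g2 stuck-at-1 reproduces the observed 1.

g2 stuck-at-1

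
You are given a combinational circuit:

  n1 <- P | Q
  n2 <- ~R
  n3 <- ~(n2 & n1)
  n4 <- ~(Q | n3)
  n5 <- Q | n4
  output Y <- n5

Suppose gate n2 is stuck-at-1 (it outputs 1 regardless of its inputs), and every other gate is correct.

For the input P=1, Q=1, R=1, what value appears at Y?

Propagate with n2 forced: n1=1, n2=1 [stuck-at-1], n3=0, n4=0, n5=1.
So Y = 1. (Same as the fault-free value — the fault is masked on this input.)

1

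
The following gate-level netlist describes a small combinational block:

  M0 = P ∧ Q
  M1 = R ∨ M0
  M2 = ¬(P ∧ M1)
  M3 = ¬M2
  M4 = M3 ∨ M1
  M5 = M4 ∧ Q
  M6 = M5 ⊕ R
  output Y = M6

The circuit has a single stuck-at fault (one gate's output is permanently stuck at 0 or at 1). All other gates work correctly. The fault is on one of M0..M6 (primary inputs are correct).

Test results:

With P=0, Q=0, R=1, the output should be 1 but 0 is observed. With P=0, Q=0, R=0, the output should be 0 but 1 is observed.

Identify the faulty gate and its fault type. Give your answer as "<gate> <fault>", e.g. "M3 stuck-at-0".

M5 stuck-at-1

Fault-free values for test 1 (P=0, Q=0, R=1): M0=0, M1=1, M2=1, M3=0, M4=1, M5=0, M6=1, giving Y=1. Observed 0.
Test 1: faults giving observed 0 are {M5 stuck-at-1, M6 stuck-at-0}.
Test 2 (P=0, Q=0, R=0): fault-free M0=0, M1=0, M2=1, M3=0, M4=0, M5=0, M6=0 → 0; observed 1. Eliminates M6 stuck-at-0.
Only M5 stuck-at-1 is consistent with every test.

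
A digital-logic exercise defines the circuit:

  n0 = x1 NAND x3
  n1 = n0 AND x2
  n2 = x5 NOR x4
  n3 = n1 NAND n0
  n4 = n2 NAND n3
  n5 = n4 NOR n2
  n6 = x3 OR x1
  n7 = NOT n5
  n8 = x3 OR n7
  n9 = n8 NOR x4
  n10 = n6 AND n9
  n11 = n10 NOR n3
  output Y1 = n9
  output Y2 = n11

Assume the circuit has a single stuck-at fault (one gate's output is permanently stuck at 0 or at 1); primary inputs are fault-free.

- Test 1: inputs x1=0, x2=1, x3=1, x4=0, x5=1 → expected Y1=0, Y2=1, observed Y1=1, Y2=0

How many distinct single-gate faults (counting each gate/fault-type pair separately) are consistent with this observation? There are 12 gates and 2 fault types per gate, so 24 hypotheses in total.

2

Fault-free: n0=1, n1=1, n2=0, n3=0, n4=1, n5=0, n6=1, n7=1, n8=1, n9=0, n10=0, n11=1 → Y1=0, Y2=1. Observed Y1=1, Y2=0.
  n0: none of the 2 fault types match ✗
  n1: none of the 2 fault types match ✗
  n2: none of the 2 fault types match ✗
  n3: none of the 2 fault types match ✗
  n4: none of the 2 fault types match ✗
  n5: none of the 2 fault types match ✗
  n6: none of the 2 fault types match ✗
  n7: none of the 2 fault types match ✗
  n8: stuck-at-0 ✓; others ✗
  n9: stuck-at-1 ✓; others ✗
  n10: none of the 2 fault types match ✗
  n11: none of the 2 fault types match ✗
Consistent faults: {n8 stuck-at-0, n9 stuck-at-1} — 2 in all.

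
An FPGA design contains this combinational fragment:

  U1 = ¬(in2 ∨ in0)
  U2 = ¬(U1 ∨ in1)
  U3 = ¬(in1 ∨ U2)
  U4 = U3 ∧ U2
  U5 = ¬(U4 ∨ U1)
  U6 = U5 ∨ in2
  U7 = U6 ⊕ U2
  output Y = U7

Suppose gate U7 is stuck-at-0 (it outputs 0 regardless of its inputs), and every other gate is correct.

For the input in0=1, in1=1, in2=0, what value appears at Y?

0

Propagate with U7 forced: U1=0, U2=0, U3=0, U4=0, U5=1, U6=1, U7=0 [stuck-at-0].
So Y = 0. (Without the fault it would be 1.)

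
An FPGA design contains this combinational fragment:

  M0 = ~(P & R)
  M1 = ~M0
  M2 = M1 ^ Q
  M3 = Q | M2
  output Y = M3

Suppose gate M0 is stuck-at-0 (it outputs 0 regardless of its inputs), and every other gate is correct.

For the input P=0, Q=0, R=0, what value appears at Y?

Propagate with M0 forced: M0=0 [stuck-at-0], M1=1, M2=1, M3=1.
So Y = 1. (Without the fault it would be 0.)

1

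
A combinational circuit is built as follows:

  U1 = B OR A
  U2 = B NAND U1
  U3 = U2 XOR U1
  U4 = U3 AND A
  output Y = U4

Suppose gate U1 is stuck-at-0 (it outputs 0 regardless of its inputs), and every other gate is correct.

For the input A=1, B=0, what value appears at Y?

1

Propagate with U1 forced: U1=0 [stuck-at-0], U2=1, U3=1, U4=1.
So Y = 1. (Without the fault it would be 0.)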